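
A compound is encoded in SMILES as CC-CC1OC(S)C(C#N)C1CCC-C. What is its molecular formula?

C12H21NOS

Heavy atoms from the SMILES: 12 C, 1 N, 1 O, 1 S.
Implicit hydrogens by atom environment:
  5 × C: 2 H each → 10
  4 × C: 1 H each → 4
  2 × C: 3 H each → 6
  1 × C: no H
  1 × N: no H
  1 × O: no H
  1 × S: 1 H
  Total hydrogens = 21.
Molecular formula: C12H21NOS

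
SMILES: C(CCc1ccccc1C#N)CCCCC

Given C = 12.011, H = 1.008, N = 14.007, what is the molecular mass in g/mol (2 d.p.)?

215.34

Molecular formula: C15H21N.
M = 15×12.011 + 21×1.008 + 1×14.007 = 215.34 g/mol.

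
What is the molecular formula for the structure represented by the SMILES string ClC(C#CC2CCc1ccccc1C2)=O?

Heavy atoms from the SMILES: 13 C, 1 Cl, 1 O.
Implicit hydrogens by atom environment:
  4 × C (aromatic): 1 H each → 4
  3 × C: 2 H each → 6
  3 × C: no H
  2 × C (aromatic): no H
  1 × C: 1 H
  1 × Cl: no H
  1 × O: no H
  Total hydrogens = 11.
Molecular formula: C13H11ClO

C13H11ClO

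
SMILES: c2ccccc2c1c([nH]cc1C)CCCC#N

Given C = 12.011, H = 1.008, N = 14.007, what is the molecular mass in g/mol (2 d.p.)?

Molecular formula: C15H16N2.
M = 15×12.011 + 16×1.008 + 2×14.007 = 224.31 g/mol.

224.31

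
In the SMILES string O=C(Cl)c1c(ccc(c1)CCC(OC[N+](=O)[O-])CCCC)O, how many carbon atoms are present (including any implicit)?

The symbol for carbon appears 15 times in the SMILES. Lowercase c denotes aromatic carbon and counts toward C.

15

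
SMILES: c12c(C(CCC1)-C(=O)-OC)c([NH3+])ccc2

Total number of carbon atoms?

12

The symbol for carbon appears 12 times in the SMILES. Lowercase c denotes aromatic carbon and counts toward C.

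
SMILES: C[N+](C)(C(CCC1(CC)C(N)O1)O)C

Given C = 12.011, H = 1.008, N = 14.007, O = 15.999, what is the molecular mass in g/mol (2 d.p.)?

Molecular formula: C10H23N2O2+.
M = 10×12.011 + 23×1.008 + 2×14.007 + 2×15.999 = 203.31 g/mol.

203.31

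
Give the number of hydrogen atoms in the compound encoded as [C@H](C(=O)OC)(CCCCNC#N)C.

Hydrogens are implicit in SMILES; fill each atom to its normal valence:
  4 × C: 2 H each → 8
  2 × C: 3 H each → 6
  2 × C: no H
  2 × O: no H
  1 × C: 1 H
  1 × N: 1 H
  1 × N: no H
  Total hydrogens = 16.

16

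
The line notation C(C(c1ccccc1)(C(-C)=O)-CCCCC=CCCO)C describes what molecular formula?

C19H28O2

Heavy atoms from the SMILES: 19 C, 2 O.
Implicit hydrogens by atom environment:
  7 × C: 2 H each → 14
  5 × C (aromatic): 1 H each → 5
  2 × C: 3 H each → 6
  2 × C: 1 H each → 2
  2 × C: no H
  1 × C (aromatic): no H
  1 × O: 1 H
  1 × O: no H
  Total hydrogens = 28.
Molecular formula: C19H28O2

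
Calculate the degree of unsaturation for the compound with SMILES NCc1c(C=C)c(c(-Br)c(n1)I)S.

5

Molecular formula from the SMILES: C8H8BrIN2S.
DoU = (2C + 2 + N − H − X)/2 = (2·8 + 2 + 2 − 8 − 2)/2 = 10/2 = 5.
(Structurally: 1 ring(s) + 4 π bond(s) = 5.)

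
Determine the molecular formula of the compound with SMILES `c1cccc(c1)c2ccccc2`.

Heavy atoms from the SMILES: 12 C.
Implicit hydrogens by atom environment:
  10 × C (aromatic): 1 H each → 10
  2 × C (aromatic): no H
  Total hydrogens = 10.
Molecular formula: C12H10

C12H10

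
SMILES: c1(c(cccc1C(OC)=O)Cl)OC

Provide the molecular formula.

Heavy atoms from the SMILES: 9 C, 1 Cl, 3 O.
Implicit hydrogens by atom environment:
  3 × C (aromatic): 1 H each → 3
  3 × C (aromatic): no H
  3 × O: no H
  2 × C: 3 H each → 6
  1 × C: no H
  1 × Cl: no H
  Total hydrogens = 9.
Molecular formula: C9H9ClO3

C9H9ClO3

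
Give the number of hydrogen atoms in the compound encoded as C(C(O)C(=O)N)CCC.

13

Hydrogens are implicit in SMILES; fill each atom to its normal valence:
  3 × C: 2 H each → 6
  1 × C: 3 H
  1 × C: 1 H
  1 × C: no H
  1 × N: 2 H
  1 × O: 1 H
  1 × O: no H
  Total hydrogens = 13.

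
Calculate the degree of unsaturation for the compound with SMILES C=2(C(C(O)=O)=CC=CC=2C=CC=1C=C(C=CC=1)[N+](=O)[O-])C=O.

12

Molecular formula from the SMILES: C16H11NO5.
DoU = (2C + 2 + N − H − X)/2 = (2·16 + 2 + 1 − 11 − 0)/2 = 24/2 = 12.
(Structurally: 2 ring(s) + 10 π bond(s) = 12.)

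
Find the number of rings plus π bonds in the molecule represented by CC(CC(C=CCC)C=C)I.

Molecular formula from the SMILES: C10H17I.
DoU = (2C + 2 + N − H − X)/2 = (2·10 + 2 + 0 − 17 − 1)/2 = 4/2 = 2.
(Structurally: 0 ring(s) + 2 π bond(s) = 2.)

2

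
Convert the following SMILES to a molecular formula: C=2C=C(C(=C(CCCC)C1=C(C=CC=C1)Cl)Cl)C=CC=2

C18H18Cl2

Heavy atoms from the SMILES: 18 C, 2 Cl.
Implicit hydrogens by atom environment:
  9 × C (aromatic): 1 H each → 9
  3 × C: 2 H each → 6
  3 × C (aromatic): no H
  2 × C: no H
  2 × Cl: no H
  1 × C: 3 H
  Total hydrogens = 18.
Molecular formula: C18H18Cl2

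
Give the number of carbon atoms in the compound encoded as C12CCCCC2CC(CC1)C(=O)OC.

The symbol for carbon appears 12 times in the SMILES.

12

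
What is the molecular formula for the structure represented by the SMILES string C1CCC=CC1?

C6H10

Heavy atoms from the SMILES: 6 C.
Implicit hydrogens by atom environment:
  4 × C: 2 H each → 8
  2 × C: 1 H each → 2
  Total hydrogens = 10.
Molecular formula: C6H10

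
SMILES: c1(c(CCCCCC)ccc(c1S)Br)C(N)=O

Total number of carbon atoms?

13

The symbol for carbon appears 13 times in the SMILES. Lowercase c denotes aromatic carbon and counts toward C.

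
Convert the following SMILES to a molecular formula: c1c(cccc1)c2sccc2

C10H8S

Heavy atoms from the SMILES: 10 C, 1 S.
Implicit hydrogens by atom environment:
  8 × C (aromatic): 1 H each → 8
  2 × C (aromatic): no H
  1 × S (aromatic): no H
  Total hydrogens = 8.
Molecular formula: C10H8S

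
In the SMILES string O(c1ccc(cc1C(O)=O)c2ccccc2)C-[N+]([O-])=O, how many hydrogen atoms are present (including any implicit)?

Hydrogens are implicit in SMILES; fill each atom to its normal valence:
  8 × C (aromatic): 1 H each → 8
  4 × C (aromatic): no H
  3 × O: no H
  1 × C: 2 H
  1 × C: no H
  1 × N (charge +1): no H
  1 × O: 1 H
  1 × O (charge -1): no H
  Total hydrogens = 11.

11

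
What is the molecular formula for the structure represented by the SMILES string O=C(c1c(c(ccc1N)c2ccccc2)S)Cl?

C13H10ClNOS

Heavy atoms from the SMILES: 13 C, 1 Cl, 1 N, 1 O, 1 S.
Implicit hydrogens by atom environment:
  7 × C (aromatic): 1 H each → 7
  5 × C (aromatic): no H
  1 × C: no H
  1 × Cl: no H
  1 × N: 2 H
  1 × O: no H
  1 × S: 1 H
  Total hydrogens = 10.
Molecular formula: C13H10ClNOS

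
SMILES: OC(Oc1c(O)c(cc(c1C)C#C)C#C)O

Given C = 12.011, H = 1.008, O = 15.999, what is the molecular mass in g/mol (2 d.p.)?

Molecular formula: C12H10O4.
M = 12×12.011 + 10×1.008 + 4×15.999 = 218.21 g/mol.

218.21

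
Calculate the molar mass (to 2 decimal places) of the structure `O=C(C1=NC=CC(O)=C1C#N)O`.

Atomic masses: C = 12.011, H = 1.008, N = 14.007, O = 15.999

164.12

Molecular formula: C7H4N2O3.
M = 7×12.011 + 4×1.008 + 2×14.007 + 3×15.999 = 164.12 g/mol.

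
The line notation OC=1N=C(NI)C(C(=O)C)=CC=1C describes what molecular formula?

Heavy atoms from the SMILES: 8 C, 1 I, 2 N, 2 O.
Implicit hydrogens by atom environment:
  4 × C (aromatic): no H
  2 × C: 3 H each → 6
  1 × C (aromatic): 1 H
  1 × C: no H
  1 × I: no H
  1 × N: 1 H
  1 × N (aromatic): no H
  1 × O: 1 H
  1 × O: no H
  Total hydrogens = 9.
Molecular formula: C8H9IN2O2

C8H9IN2O2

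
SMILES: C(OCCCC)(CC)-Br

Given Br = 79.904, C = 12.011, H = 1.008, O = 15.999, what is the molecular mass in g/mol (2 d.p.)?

Molecular formula: C7H15BrO.
M = 1×79.904 + 7×12.011 + 15×1.008 + 1×15.999 = 195.10 g/mol.

195.10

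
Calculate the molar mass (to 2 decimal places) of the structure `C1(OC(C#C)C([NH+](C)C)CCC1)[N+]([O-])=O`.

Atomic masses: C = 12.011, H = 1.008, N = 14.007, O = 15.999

Molecular formula: C10H17N2O3+.
M = 10×12.011 + 17×1.008 + 2×14.007 + 3×15.999 = 213.26 g/mol.

213.26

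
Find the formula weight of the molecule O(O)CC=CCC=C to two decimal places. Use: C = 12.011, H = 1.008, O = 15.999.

114.14

Molecular formula: C6H10O2.
M = 6×12.011 + 10×1.008 + 2×15.999 = 114.14 g/mol.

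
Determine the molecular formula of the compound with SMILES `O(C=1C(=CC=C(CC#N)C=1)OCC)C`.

C11H13NO2

Heavy atoms from the SMILES: 11 C, 1 N, 2 O.
Implicit hydrogens by atom environment:
  3 × C (aromatic): 1 H each → 3
  3 × C (aromatic): no H
  2 × C: 3 H each → 6
  2 × C: 2 H each → 4
  2 × O: no H
  1 × C: no H
  1 × N: no H
  Total hydrogens = 13.
Molecular formula: C11H13NO2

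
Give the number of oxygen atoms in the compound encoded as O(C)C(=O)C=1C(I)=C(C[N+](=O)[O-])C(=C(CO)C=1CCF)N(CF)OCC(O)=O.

8

The symbol for oxygen appears 8 times in the SMILES.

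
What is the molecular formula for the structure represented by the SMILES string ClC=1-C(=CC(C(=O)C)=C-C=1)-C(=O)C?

Heavy atoms from the SMILES: 10 C, 1 Cl, 2 O.
Implicit hydrogens by atom environment:
  3 × C (aromatic): 1 H each → 3
  3 × C (aromatic): no H
  2 × C: 3 H each → 6
  2 × C: no H
  2 × O: no H
  1 × Cl: no H
  Total hydrogens = 9.
Molecular formula: C10H9ClO2

C10H9ClO2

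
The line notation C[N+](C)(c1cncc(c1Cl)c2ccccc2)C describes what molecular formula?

Heavy atoms from the SMILES: 14 C, 1 Cl, 2 N.
Implicit hydrogens by atom environment:
  7 × C (aromatic): 1 H each → 7
  4 × C (aromatic): no H
  3 × C: 3 H each → 9
  1 × Cl: no H
  1 × N (aromatic): no H
  1 × N (charge +1): no H
  Total hydrogens = 16.
Net charge +1.
Molecular formula: C14H16ClN2+

C14H16ClN2+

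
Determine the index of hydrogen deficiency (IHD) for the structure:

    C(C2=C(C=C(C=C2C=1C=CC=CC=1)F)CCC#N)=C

11

Molecular formula from the SMILES: C17H14FN.
DoU = (2C + 2 + N − H − X)/2 = (2·17 + 2 + 1 − 14 − 1)/2 = 22/2 = 11.
(Structurally: 2 ring(s) + 9 π bond(s) = 11.)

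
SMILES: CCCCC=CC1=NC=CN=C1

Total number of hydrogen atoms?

14

Hydrogens are implicit in SMILES; fill each atom to its normal valence:
  3 × C: 2 H each → 6
  3 × C (aromatic): 1 H each → 3
  2 × C: 1 H each → 2
  2 × N (aromatic): no H
  1 × C: 3 H
  1 × C (aromatic): no H
  Total hydrogens = 14.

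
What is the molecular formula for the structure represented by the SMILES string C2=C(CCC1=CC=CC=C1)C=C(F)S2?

C12H11FS

Heavy atoms from the SMILES: 12 C, 1 F, 1 S.
Implicit hydrogens by atom environment:
  7 × C (aromatic): 1 H each → 7
  3 × C (aromatic): no H
  2 × C: 2 H each → 4
  1 × F: no H
  1 × S (aromatic): no H
  Total hydrogens = 11.
Molecular formula: C12H11FS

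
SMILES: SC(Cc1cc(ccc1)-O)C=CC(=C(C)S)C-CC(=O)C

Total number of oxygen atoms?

2

The symbol for oxygen appears 2 times in the SMILES.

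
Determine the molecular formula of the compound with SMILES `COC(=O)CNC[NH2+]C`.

C5H13N2O2+

Heavy atoms from the SMILES: 5 C, 2 N, 2 O.
Implicit hydrogens by atom environment:
  2 × C: 3 H each → 6
  2 × C: 2 H each → 4
  2 × O: no H
  1 × C: no H
  1 × N (charge +1): 2 H
  1 × N: 1 H
  Total hydrogens = 13.
Net charge +1.
Molecular formula: C5H13N2O2+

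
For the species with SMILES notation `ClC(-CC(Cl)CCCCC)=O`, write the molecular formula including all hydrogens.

Heavy atoms from the SMILES: 8 C, 2 Cl, 1 O.
Implicit hydrogens by atom environment:
  5 × C: 2 H each → 10
  2 × Cl: no H
  1 × C: 3 H
  1 × C: 1 H
  1 × C: no H
  1 × O: no H
  Total hydrogens = 14.
Molecular formula: C8H14Cl2O

C8H14Cl2O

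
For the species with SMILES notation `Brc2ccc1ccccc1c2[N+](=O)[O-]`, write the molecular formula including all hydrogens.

C10H6BrNO2

Heavy atoms from the SMILES: 1 Br, 10 C, 1 N, 2 O.
Implicit hydrogens by atom environment:
  6 × C (aromatic): 1 H each → 6
  4 × C (aromatic): no H
  1 × Br: no H
  1 × N (charge +1): no H
  1 × O: no H
  1 × O (charge -1): no H
  Total hydrogens = 6.
Molecular formula: C10H6BrNO2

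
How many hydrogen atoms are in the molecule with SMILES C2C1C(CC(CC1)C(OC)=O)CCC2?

20

Hydrogens are implicit in SMILES; fill each atom to its normal valence:
  7 × C: 2 H each → 14
  3 × C: 1 H each → 3
  2 × O: no H
  1 × C: 3 H
  1 × C: no H
  Total hydrogens = 20.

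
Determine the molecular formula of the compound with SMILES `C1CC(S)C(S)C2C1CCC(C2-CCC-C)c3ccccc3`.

C20H30S2

Heavy atoms from the SMILES: 20 C, 2 S.
Implicit hydrogens by atom environment:
  7 × C: 2 H each → 14
  6 × C: 1 H each → 6
  5 × C (aromatic): 1 H each → 5
  2 × S: 1 H each → 2
  1 × C: 3 H
  1 × C (aromatic): no H
  Total hydrogens = 30.
Molecular formula: C20H30S2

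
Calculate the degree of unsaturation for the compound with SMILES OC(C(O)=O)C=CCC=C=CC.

Molecular formula from the SMILES: C9H12O3.
DoU = (2C + 2 + N − H − X)/2 = (2·9 + 2 + 0 − 12 − 0)/2 = 8/2 = 4.
(Structurally: 0 ring(s) + 4 π bond(s) = 4.)

4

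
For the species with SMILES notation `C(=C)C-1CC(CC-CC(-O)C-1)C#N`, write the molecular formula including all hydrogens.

Heavy atoms from the SMILES: 11 C, 1 N, 1 O.
Implicit hydrogens by atom environment:
  6 × C: 2 H each → 12
  4 × C: 1 H each → 4
  1 × C: no H
  1 × N: no H
  1 × O: 1 H
  Total hydrogens = 17.
Molecular formula: C11H17NO

C11H17NO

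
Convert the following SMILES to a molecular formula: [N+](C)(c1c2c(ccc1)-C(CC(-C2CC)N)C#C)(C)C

Heavy atoms from the SMILES: 17 C, 2 N.
Implicit hydrogens by atom environment:
  4 × C: 3 H each → 12
  4 × C: 1 H each → 4
  3 × C (aromatic): 1 H each → 3
  3 × C (aromatic): no H
  2 × C: 2 H each → 4
  1 × C: no H
  1 × N: 2 H
  1 × N (charge +1): no H
  Total hydrogens = 25.
Net charge +1.
Molecular formula: C17H25N2+

C17H25N2+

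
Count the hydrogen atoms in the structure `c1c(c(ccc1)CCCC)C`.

Hydrogens are implicit in SMILES; fill each atom to its normal valence:
  4 × C (aromatic): 1 H each → 4
  3 × C: 2 H each → 6
  2 × C: 3 H each → 6
  2 × C (aromatic): no H
  Total hydrogens = 16.

16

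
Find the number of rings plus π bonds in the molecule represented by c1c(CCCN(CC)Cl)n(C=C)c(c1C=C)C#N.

Molecular formula from the SMILES: C14H18ClN3.
DoU = (2C + 2 + N − H − X)/2 = (2·14 + 2 + 3 − 18 − 1)/2 = 14/2 = 7.
(Structurally: 1 ring(s) + 6 π bond(s) = 7.)

7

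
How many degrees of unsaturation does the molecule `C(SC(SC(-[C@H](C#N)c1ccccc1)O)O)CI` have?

Molecular formula from the SMILES: C12H14INO2S2.
DoU = (2C + 2 + N − H − X)/2 = (2·12 + 2 + 1 − 14 − 1)/2 = 12/2 = 6.
(Structurally: 1 ring(s) + 5 π bond(s) = 6.)

6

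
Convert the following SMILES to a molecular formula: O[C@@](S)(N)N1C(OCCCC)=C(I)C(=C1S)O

Heavy atoms from the SMILES: 9 C, 1 I, 2 N, 3 O, 2 S.
Implicit hydrogens by atom environment:
  4 × C (aromatic): no H
  3 × C: 2 H each → 6
  2 × O: 1 H each → 2
  2 × S: 1 H each → 2
  1 × C: 3 H
  1 × C: no H
  1 × I: no H
  1 × N: 2 H
  1 × N (aromatic): no H
  1 × O: no H
  Total hydrogens = 15.
Molecular formula: C9H15IN2O3S2

C9H15IN2O3S2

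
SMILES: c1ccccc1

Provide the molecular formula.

C6H6

Heavy atoms from the SMILES: 6 C.
Implicit hydrogens by atom environment:
  6 × C (aromatic): 1 H each → 6
  Total hydrogens = 6.
Molecular formula: C6H6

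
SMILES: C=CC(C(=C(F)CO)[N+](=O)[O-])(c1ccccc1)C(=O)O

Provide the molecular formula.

C13H12FNO5

Heavy atoms from the SMILES: 13 C, 1 F, 1 N, 5 O.
Implicit hydrogens by atom environment:
  5 × C (aromatic): 1 H each → 5
  4 × C: no H
  2 × C: 2 H each → 4
  2 × O: 1 H each → 2
  2 × O: no H
  1 × C: 1 H
  1 × C (aromatic): no H
  1 × F: no H
  1 × N (charge +1): no H
  1 × O (charge -1): no H
  Total hydrogens = 12.
Molecular formula: C13H12FNO5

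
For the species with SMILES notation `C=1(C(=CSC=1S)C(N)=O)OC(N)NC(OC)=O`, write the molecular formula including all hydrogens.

Heavy atoms from the SMILES: 8 C, 3 N, 4 O, 2 S.
Implicit hydrogens by atom environment:
  4 × O: no H
  3 × C (aromatic): no H
  2 × C: no H
  2 × N: 2 H each → 4
  1 × C: 3 H
  1 × C (aromatic): 1 H
  1 × C: 1 H
  1 × N: 1 H
  1 × S: 1 H
  1 × S (aromatic): no H
  Total hydrogens = 11.
Molecular formula: C8H11N3O4S2

C8H11N3O4S2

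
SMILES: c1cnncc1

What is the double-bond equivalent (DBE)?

4

Molecular formula from the SMILES: C4H4N2.
DoU = (2C + 2 + N − H − X)/2 = (2·4 + 2 + 2 − 4 − 0)/2 = 8/2 = 4.
(Structurally: 1 ring(s) + 3 π bond(s) = 4.)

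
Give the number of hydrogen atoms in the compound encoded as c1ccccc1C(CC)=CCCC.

Hydrogens are implicit in SMILES; fill each atom to its normal valence:
  5 × C (aromatic): 1 H each → 5
  3 × C: 2 H each → 6
  2 × C: 3 H each → 6
  1 × C: 1 H
  1 × C: no H
  1 × C (aromatic): no H
  Total hydrogens = 18.

18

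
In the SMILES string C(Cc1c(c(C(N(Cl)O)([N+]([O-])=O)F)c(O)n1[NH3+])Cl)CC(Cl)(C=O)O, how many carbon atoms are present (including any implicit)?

The symbol for carbon appears 10 times in the SMILES. Lowercase c denotes aromatic carbon and counts toward C.

10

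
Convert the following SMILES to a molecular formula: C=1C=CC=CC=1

Heavy atoms from the SMILES: 6 C.
Implicit hydrogens by atom environment:
  6 × C (aromatic): 1 H each → 6
  Total hydrogens = 6.
Molecular formula: C6H6

C6H6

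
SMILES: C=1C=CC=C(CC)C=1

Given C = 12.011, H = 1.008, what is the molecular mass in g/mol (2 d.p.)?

106.17

Molecular formula: C8H10.
M = 8×12.011 + 10×1.008 = 106.17 g/mol.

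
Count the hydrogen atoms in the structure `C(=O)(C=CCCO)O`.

8

Hydrogens are implicit in SMILES; fill each atom to its normal valence:
  2 × C: 2 H each → 4
  2 × C: 1 H each → 2
  2 × O: 1 H each → 2
  1 × C: no H
  1 × O: no H
  Total hydrogens = 8.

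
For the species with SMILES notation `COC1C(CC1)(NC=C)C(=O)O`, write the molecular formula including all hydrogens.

Heavy atoms from the SMILES: 8 C, 1 N, 3 O.
Implicit hydrogens by atom environment:
  3 × C: 2 H each → 6
  2 × C: 1 H each → 2
  2 × C: no H
  2 × O: no H
  1 × C: 3 H
  1 × N: 1 H
  1 × O: 1 H
  Total hydrogens = 13.
Molecular formula: C8H13NO3

C8H13NO3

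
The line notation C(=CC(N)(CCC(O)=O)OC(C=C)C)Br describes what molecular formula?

Heavy atoms from the SMILES: 1 Br, 10 C, 1 N, 3 O.
Implicit hydrogens by atom environment:
  4 × C: 1 H each → 4
  3 × C: 2 H each → 6
  2 × C: no H
  2 × O: no H
  1 × Br: no H
  1 × C: 3 H
  1 × N: 2 H
  1 × O: 1 H
  Total hydrogens = 16.
Molecular formula: C10H16BrNO3

C10H16BrNO3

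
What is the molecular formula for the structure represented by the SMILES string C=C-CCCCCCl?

C7H13Cl

Heavy atoms from the SMILES: 7 C, 1 Cl.
Implicit hydrogens by atom environment:
  6 × C: 2 H each → 12
  1 × C: 1 H
  1 × Cl: no H
  Total hydrogens = 13.
Molecular formula: C7H13Cl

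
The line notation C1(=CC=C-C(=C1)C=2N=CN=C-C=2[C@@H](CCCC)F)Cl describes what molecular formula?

Heavy atoms from the SMILES: 15 C, 1 Cl, 1 F, 2 N.
Implicit hydrogens by atom environment:
  6 × C (aromatic): 1 H each → 6
  4 × C (aromatic): no H
  3 × C: 2 H each → 6
  2 × N (aromatic): no H
  1 × C: 3 H
  1 × C: 1 H
  1 × Cl: no H
  1 × F: no H
  Total hydrogens = 16.
Molecular formula: C15H16ClFN2

C15H16ClFN2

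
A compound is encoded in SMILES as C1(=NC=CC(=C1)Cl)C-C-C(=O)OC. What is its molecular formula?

C9H10ClNO2

Heavy atoms from the SMILES: 9 C, 1 Cl, 1 N, 2 O.
Implicit hydrogens by atom environment:
  3 × C (aromatic): 1 H each → 3
  2 × C: 2 H each → 4
  2 × C (aromatic): no H
  2 × O: no H
  1 × C: 3 H
  1 × C: no H
  1 × Cl: no H
  1 × N (aromatic): no H
  Total hydrogens = 10.
Molecular formula: C9H10ClNO2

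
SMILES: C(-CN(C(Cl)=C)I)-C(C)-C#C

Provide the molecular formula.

Heavy atoms from the SMILES: 8 C, 1 Cl, 1 I, 1 N.
Implicit hydrogens by atom environment:
  3 × C: 2 H each → 6
  2 × C: 1 H each → 2
  2 × C: no H
  1 × C: 3 H
  1 × Cl: no H
  1 × I: no H
  1 × N: no H
  Total hydrogens = 11.
Molecular formula: C8H11ClIN

C8H11ClIN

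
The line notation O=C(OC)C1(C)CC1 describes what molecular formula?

Heavy atoms from the SMILES: 6 C, 2 O.
Implicit hydrogens by atom environment:
  2 × C: 3 H each → 6
  2 × C: 2 H each → 4
  2 × C: no H
  2 × O: no H
  Total hydrogens = 10.
Molecular formula: C6H10O2

C6H10O2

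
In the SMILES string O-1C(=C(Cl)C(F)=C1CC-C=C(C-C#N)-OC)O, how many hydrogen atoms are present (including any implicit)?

Hydrogens are implicit in SMILES; fill each atom to its normal valence:
  4 × C (aromatic): no H
  3 × C: 2 H each → 6
  2 × C: no H
  1 × C: 3 H
  1 × C: 1 H
  1 × Cl: no H
  1 × F: no H
  1 × N: no H
  1 × O: 1 H
  1 × O (aromatic): no H
  1 × O: no H
  Total hydrogens = 11.

11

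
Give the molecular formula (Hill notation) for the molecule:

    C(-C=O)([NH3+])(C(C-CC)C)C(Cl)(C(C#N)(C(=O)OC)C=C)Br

Heavy atoms from the SMILES: 1 Br, 14 C, 1 Cl, 2 N, 3 O.
Implicit hydrogens by atom environment:
  5 × C: no H
  3 × C: 3 H each → 9
  3 × C: 2 H each → 6
  3 × C: 1 H each → 3
  3 × O: no H
  1 × Br: no H
  1 × Cl: no H
  1 × N (charge +1): 3 H
  1 × N: no H
  Total hydrogens = 21.
Net charge +1.
Molecular formula: C14H21BrClN2O3+

C14H21BrClN2O3+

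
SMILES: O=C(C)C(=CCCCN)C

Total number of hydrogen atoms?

15

Hydrogens are implicit in SMILES; fill each atom to its normal valence:
  3 × C: 2 H each → 6
  2 × C: 3 H each → 6
  2 × C: no H
  1 × C: 1 H
  1 × N: 2 H
  1 × O: no H
  Total hydrogens = 15.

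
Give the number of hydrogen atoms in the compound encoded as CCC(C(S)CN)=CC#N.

Hydrogens are implicit in SMILES; fill each atom to its normal valence:
  2 × C: 2 H each → 4
  2 × C: 1 H each → 2
  2 × C: no H
  1 × C: 3 H
  1 × N: 2 H
  1 × N: no H
  1 × S: 1 H
  Total hydrogens = 12.

12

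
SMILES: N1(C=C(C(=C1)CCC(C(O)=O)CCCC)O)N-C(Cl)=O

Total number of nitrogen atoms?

The symbol for nitrogen appears 2 times in the SMILES.

2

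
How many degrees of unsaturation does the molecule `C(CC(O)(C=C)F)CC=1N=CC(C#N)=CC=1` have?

7

Molecular formula from the SMILES: C12H13FN2O.
DoU = (2C + 2 + N − H − X)/2 = (2·12 + 2 + 2 − 13 − 1)/2 = 14/2 = 7.
(Structurally: 1 ring(s) + 6 π bond(s) = 7.)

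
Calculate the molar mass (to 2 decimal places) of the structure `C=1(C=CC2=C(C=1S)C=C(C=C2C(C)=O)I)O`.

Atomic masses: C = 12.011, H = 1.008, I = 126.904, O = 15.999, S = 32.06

Molecular formula: C12H9IO2S.
M = 12×12.011 + 9×1.008 + 1×126.904 + 2×15.999 + 1×32.06 = 344.17 g/mol.

344.17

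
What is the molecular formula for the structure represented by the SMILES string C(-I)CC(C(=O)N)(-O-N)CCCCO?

C8H17IN2O3

Heavy atoms from the SMILES: 8 C, 1 I, 2 N, 3 O.
Implicit hydrogens by atom environment:
  6 × C: 2 H each → 12
  2 × C: no H
  2 × N: 2 H each → 4
  2 × O: no H
  1 × I: no H
  1 × O: 1 H
  Total hydrogens = 17.
Molecular formula: C8H17IN2O3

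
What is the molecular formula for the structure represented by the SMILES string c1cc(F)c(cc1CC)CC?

C10H13F

Heavy atoms from the SMILES: 10 C, 1 F.
Implicit hydrogens by atom environment:
  3 × C (aromatic): 1 H each → 3
  3 × C (aromatic): no H
  2 × C: 3 H each → 6
  2 × C: 2 H each → 4
  1 × F: no H
  Total hydrogens = 13.
Molecular formula: C10H13F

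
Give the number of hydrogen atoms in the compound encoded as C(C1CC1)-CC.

12

Hydrogens are implicit in SMILES; fill each atom to its normal valence:
  4 × C: 2 H each → 8
  1 × C: 3 H
  1 × C: 1 H
  Total hydrogens = 12.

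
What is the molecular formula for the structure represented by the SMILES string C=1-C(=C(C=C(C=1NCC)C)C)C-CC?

Heavy atoms from the SMILES: 13 C, 1 N.
Implicit hydrogens by atom environment:
  4 × C: 3 H each → 12
  4 × C (aromatic): no H
  3 × C: 2 H each → 6
  2 × C (aromatic): 1 H each → 2
  1 × N: 1 H
  Total hydrogens = 21.
Molecular formula: C13H21N

C13H21N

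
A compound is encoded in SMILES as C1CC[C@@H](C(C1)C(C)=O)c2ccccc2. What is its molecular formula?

Heavy atoms from the SMILES: 14 C, 1 O.
Implicit hydrogens by atom environment:
  5 × C (aromatic): 1 H each → 5
  4 × C: 2 H each → 8
  2 × C: 1 H each → 2
  1 × C: 3 H
  1 × C: no H
  1 × C (aromatic): no H
  1 × O: no H
  Total hydrogens = 18.
Molecular formula: C14H18O

C14H18O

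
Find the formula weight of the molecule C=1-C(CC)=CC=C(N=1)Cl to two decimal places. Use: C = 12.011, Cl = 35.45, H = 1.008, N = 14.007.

141.60

Molecular formula: C7H8ClN.
M = 7×12.011 + 1×35.45 + 8×1.008 + 1×14.007 = 141.60 g/mol.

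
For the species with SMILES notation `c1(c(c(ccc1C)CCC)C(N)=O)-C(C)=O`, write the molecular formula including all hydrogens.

C13H17NO2

Heavy atoms from the SMILES: 13 C, 1 N, 2 O.
Implicit hydrogens by atom environment:
  4 × C (aromatic): no H
  3 × C: 3 H each → 9
  2 × C: 2 H each → 4
  2 × C (aromatic): 1 H each → 2
  2 × C: no H
  2 × O: no H
  1 × N: 2 H
  Total hydrogens = 17.
Molecular formula: C13H17NO2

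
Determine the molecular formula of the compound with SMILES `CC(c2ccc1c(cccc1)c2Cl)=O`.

Heavy atoms from the SMILES: 12 C, 1 Cl, 1 O.
Implicit hydrogens by atom environment:
  6 × C (aromatic): 1 H each → 6
  4 × C (aromatic): no H
  1 × C: 3 H
  1 × C: no H
  1 × Cl: no H
  1 × O: no H
  Total hydrogens = 9.
Molecular formula: C12H9ClO

C12H9ClO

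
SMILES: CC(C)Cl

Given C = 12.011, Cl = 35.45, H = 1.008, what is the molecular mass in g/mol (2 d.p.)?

Molecular formula: C3H7Cl.
M = 3×12.011 + 1×35.45 + 7×1.008 = 78.54 g/mol.

78.54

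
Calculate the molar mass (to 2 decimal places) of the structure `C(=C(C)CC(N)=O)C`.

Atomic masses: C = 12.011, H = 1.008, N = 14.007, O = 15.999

113.16

Molecular formula: C6H11NO.
M = 6×12.011 + 11×1.008 + 1×14.007 + 1×15.999 = 113.16 g/mol.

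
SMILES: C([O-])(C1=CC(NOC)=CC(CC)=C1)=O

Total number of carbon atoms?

10

The symbol for carbon appears 10 times in the SMILES.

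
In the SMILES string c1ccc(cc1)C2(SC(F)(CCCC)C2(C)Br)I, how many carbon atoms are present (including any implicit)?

The symbol for carbon appears 14 times in the SMILES. Lowercase c denotes aromatic carbon and counts toward C.

14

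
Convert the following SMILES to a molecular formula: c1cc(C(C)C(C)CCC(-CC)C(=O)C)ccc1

Heavy atoms from the SMILES: 17 C, 1 O.
Implicit hydrogens by atom environment:
  5 × C (aromatic): 1 H each → 5
  4 × C: 3 H each → 12
  3 × C: 2 H each → 6
  3 × C: 1 H each → 3
  1 × C: no H
  1 × C (aromatic): no H
  1 × O: no H
  Total hydrogens = 26.
Molecular formula: C17H26O

C17H26O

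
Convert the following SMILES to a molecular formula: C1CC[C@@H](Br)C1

C5H9Br

Heavy atoms from the SMILES: 1 Br, 5 C.
Implicit hydrogens by atom environment:
  4 × C: 2 H each → 8
  1 × Br: no H
  1 × C: 1 H
  Total hydrogens = 9.
Molecular formula: C5H9Br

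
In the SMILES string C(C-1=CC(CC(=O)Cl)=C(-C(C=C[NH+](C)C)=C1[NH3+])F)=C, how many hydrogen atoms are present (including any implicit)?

18

Hydrogens are implicit in SMILES; fill each atom to its normal valence:
  5 × C (aromatic): no H
  3 × C: 1 H each → 3
  2 × C: 3 H each → 6
  2 × C: 2 H each → 4
  1 × C (aromatic): 1 H
  1 × C: no H
  1 × Cl: no H
  1 × F: no H
  1 × N (charge +1): 3 H
  1 × N (charge +1): 1 H
  1 × O: no H
  Total hydrogens = 18.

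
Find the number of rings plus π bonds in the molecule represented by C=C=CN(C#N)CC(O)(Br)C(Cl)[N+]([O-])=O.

Molecular formula from the SMILES: C7H7BrClN3O3.
DoU = (2C + 2 + N − H − X)/2 = (2·7 + 2 + 3 − 7 − 2)/2 = 10/2 = 5.
(Structurally: 0 ring(s) + 5 π bond(s) = 5.)

5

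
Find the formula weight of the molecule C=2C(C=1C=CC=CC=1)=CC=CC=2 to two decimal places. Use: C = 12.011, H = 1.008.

Molecular formula: C12H10.
M = 12×12.011 + 10×1.008 = 154.21 g/mol.

154.21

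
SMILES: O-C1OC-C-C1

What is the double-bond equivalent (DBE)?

1

Molecular formula from the SMILES: C4H8O2.
DoU = (2C + 2 + N − H − X)/2 = (2·4 + 2 + 0 − 8 − 0)/2 = 2/2 = 1.
(Structurally: 1 ring(s) + 0 π bond(s) = 1.)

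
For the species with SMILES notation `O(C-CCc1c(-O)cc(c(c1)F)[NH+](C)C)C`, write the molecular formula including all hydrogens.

C12H19FNO2+

Heavy atoms from the SMILES: 12 C, 1 F, 1 N, 2 O.
Implicit hydrogens by atom environment:
  4 × C (aromatic): no H
  3 × C: 3 H each → 9
  3 × C: 2 H each → 6
  2 × C (aromatic): 1 H each → 2
  1 × F: no H
  1 × N (charge +1): 1 H
  1 × O: 1 H
  1 × O: no H
  Total hydrogens = 19.
Net charge +1.
Molecular formula: C12H19FNO2+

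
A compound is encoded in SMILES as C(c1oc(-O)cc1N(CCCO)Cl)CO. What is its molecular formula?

C9H14ClNO4

Heavy atoms from the SMILES: 9 C, 1 Cl, 1 N, 4 O.
Implicit hydrogens by atom environment:
  5 × C: 2 H each → 10
  3 × C (aromatic): no H
  3 × O: 1 H each → 3
  1 × C (aromatic): 1 H
  1 × Cl: no H
  1 × N: no H
  1 × O (aromatic): no H
  Total hydrogens = 14.
Molecular formula: C9H14ClNO4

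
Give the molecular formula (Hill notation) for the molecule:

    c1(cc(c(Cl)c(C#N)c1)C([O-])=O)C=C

C10H5ClNO2-

Heavy atoms from the SMILES: 10 C, 1 Cl, 1 N, 2 O.
Implicit hydrogens by atom environment:
  4 × C (aromatic): no H
  2 × C (aromatic): 1 H each → 2
  2 × C: no H
  1 × C: 2 H
  1 × C: 1 H
  1 × Cl: no H
  1 × N: no H
  1 × O: no H
  1 × O (charge -1): no H
  Total hydrogens = 5.
Net charge -1.
Molecular formula: C10H5ClNO2-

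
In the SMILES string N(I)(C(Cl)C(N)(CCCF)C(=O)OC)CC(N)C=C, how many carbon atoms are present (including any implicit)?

11

The symbol for carbon appears 11 times in the SMILES. (Cl is a single chlorine, not C + l.)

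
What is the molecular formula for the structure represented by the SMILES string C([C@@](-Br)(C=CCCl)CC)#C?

C8H10BrCl

Heavy atoms from the SMILES: 1 Br, 8 C, 1 Cl.
Implicit hydrogens by atom environment:
  3 × C: 1 H each → 3
  2 × C: 2 H each → 4
  2 × C: no H
  1 × Br: no H
  1 × C: 3 H
  1 × Cl: no H
  Total hydrogens = 10.
Molecular formula: C8H10BrCl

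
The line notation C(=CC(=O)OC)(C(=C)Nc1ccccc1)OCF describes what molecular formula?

Heavy atoms from the SMILES: 13 C, 1 F, 1 N, 3 O.
Implicit hydrogens by atom environment:
  5 × C (aromatic): 1 H each → 5
  3 × C: no H
  3 × O: no H
  2 × C: 2 H each → 4
  1 × C: 3 H
  1 × C: 1 H
  1 × C (aromatic): no H
  1 × F: no H
  1 × N: 1 H
  Total hydrogens = 14.
Molecular formula: C13H14FNO3

C13H14FNO3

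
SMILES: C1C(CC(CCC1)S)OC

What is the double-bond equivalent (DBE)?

1

Molecular formula from the SMILES: C8H16OS.
DoU = (2C + 2 + N − H − X)/2 = (2·8 + 2 + 0 − 16 − 0)/2 = 2/2 = 1.
(Structurally: 1 ring(s) + 0 π bond(s) = 1.)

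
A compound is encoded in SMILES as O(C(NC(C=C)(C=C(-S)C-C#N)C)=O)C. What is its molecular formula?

Heavy atoms from the SMILES: 10 C, 2 N, 2 O, 1 S.
Implicit hydrogens by atom environment:
  4 × C: no H
  2 × C: 3 H each → 6
  2 × C: 2 H each → 4
  2 × C: 1 H each → 2
  2 × O: no H
  1 × N: 1 H
  1 × N: no H
  1 × S: 1 H
  Total hydrogens = 14.
Molecular formula: C10H14N2O2S

C10H14N2O2S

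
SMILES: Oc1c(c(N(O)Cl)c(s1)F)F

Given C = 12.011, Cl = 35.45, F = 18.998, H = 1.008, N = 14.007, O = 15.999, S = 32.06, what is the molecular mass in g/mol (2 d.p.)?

Molecular formula: C4H2ClF2NO2S.
M = 4×12.011 + 1×35.45 + 2×18.998 + 2×1.008 + 1×14.007 + 2×15.999 + 1×32.06 = 201.57 g/mol.

201.57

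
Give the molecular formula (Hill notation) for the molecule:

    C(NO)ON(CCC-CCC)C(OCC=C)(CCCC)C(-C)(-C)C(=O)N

Heavy atoms from the SMILES: 19 C, 3 N, 4 O.
Implicit hydrogens by atom environment:
  11 × C: 2 H each → 22
  4 × C: 3 H each → 12
  3 × C: no H
  3 × O: no H
  1 × C: 1 H
  1 × N: 2 H
  1 × N: 1 H
  1 × N: no H
  1 × O: 1 H
  Total hydrogens = 39.
Molecular formula: C19H39N3O4

C19H39N3O4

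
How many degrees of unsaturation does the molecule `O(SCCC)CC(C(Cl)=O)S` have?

1

Molecular formula from the SMILES: C6H11ClO2S2.
DoU = (2C + 2 + N − H − X)/2 = (2·6 + 2 + 0 − 11 − 1)/2 = 2/2 = 1.
(Structurally: 0 ring(s) + 1 π bond(s) = 1.)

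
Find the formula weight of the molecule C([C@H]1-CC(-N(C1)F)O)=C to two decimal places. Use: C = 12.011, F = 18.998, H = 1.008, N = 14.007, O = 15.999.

131.15

Molecular formula: C6H10FNO.
M = 6×12.011 + 1×18.998 + 10×1.008 + 1×14.007 + 1×15.999 = 131.15 g/mol.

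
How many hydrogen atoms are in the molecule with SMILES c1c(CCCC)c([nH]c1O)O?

13

Hydrogens are implicit in SMILES; fill each atom to its normal valence:
  3 × C: 2 H each → 6
  3 × C (aromatic): no H
  2 × O: 1 H each → 2
  1 × C: 3 H
  1 × C (aromatic): 1 H
  1 × N (aromatic): 1 H
  Total hydrogens = 13.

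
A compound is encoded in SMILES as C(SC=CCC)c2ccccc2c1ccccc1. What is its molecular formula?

C17H18S

Heavy atoms from the SMILES: 17 C, 1 S.
Implicit hydrogens by atom environment:
  9 × C (aromatic): 1 H each → 9
  3 × C (aromatic): no H
  2 × C: 2 H each → 4
  2 × C: 1 H each → 2
  1 × C: 3 H
  1 × S: no H
  Total hydrogens = 18.
Molecular formula: C17H18S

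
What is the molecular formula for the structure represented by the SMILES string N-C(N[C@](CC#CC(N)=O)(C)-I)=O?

Heavy atoms from the SMILES: 7 C, 1 I, 3 N, 2 O.
Implicit hydrogens by atom environment:
  5 × C: no H
  2 × N: 2 H each → 4
  2 × O: no H
  1 × C: 3 H
  1 × C: 2 H
  1 × I: no H
  1 × N: 1 H
  Total hydrogens = 10.
Molecular formula: C7H10IN3O2

C7H10IN3O2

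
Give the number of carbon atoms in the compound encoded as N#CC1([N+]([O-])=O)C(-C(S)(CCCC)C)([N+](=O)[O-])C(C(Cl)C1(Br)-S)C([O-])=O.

The symbol for carbon appears 13 times in the SMILES. (Cl is a single chlorine, not C + l.)

13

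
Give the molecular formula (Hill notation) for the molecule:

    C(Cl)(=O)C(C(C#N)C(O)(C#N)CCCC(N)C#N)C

Heavy atoms from the SMILES: 12 C, 1 Cl, 4 N, 2 O.
Implicit hydrogens by atom environment:
  5 × C: no H
  3 × C: 2 H each → 6
  3 × C: 1 H each → 3
  3 × N: no H
  1 × C: 3 H
  1 × Cl: no H
  1 × N: 2 H
  1 × O: 1 H
  1 × O: no H
  Total hydrogens = 15.
Molecular formula: C12H15ClN4O2

C12H15ClN4O2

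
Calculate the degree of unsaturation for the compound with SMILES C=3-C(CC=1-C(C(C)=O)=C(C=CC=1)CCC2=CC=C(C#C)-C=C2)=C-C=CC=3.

15

Molecular formula from the SMILES: C25H22O.
DoU = (2C + 2 + N − H − X)/2 = (2·25 + 2 + 0 − 22 − 0)/2 = 30/2 = 15.
(Structurally: 3 ring(s) + 12 π bond(s) = 15.)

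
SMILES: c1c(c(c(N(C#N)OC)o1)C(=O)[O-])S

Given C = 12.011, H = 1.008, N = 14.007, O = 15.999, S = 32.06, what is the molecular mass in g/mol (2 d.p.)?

213.19

Molecular formula: C7H5N2O4S-.
M = 7×12.011 + 5×1.008 + 2×14.007 + 4×15.999 + 1×32.06 = 213.19 g/mol.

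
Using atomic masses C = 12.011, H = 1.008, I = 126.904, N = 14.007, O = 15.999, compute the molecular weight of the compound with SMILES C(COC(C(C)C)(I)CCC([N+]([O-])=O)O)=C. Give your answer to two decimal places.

343.16

Molecular formula: C10H18INO4.
M = 10×12.011 + 18×1.008 + 1×126.904 + 1×14.007 + 4×15.999 = 343.16 g/mol.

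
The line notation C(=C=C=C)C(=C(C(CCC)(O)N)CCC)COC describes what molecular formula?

C15H25NO2

Heavy atoms from the SMILES: 15 C, 1 N, 2 O.
Implicit hydrogens by atom environment:
  6 × C: 2 H each → 12
  5 × C: no H
  3 × C: 3 H each → 9
  1 × C: 1 H
  1 × N: 2 H
  1 × O: 1 H
  1 × O: no H
  Total hydrogens = 25.
Molecular formula: C15H25NO2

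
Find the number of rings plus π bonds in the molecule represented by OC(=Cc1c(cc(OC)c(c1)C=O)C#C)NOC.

8

Molecular formula from the SMILES: C13H13NO4.
DoU = (2C + 2 + N − H − X)/2 = (2·13 + 2 + 1 − 13 − 0)/2 = 16/2 = 8.
(Structurally: 1 ring(s) + 7 π bond(s) = 8.)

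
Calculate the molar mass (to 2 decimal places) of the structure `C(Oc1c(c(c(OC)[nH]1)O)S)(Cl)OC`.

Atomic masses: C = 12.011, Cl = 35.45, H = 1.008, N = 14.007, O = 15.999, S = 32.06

239.67

Molecular formula: C7H10ClNO4S.
M = 7×12.011 + 1×35.45 + 10×1.008 + 1×14.007 + 4×15.999 + 1×32.06 = 239.67 g/mol.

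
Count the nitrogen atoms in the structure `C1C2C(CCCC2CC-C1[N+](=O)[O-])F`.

1

The symbol for nitrogen appears 1 time in the SMILES.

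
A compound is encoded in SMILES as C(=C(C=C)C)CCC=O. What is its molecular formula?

Heavy atoms from the SMILES: 8 C, 1 O.
Implicit hydrogens by atom environment:
  3 × C: 2 H each → 6
  3 × C: 1 H each → 3
  1 × C: 3 H
  1 × C: no H
  1 × O: no H
  Total hydrogens = 12.
Molecular formula: C8H12O

C8H12O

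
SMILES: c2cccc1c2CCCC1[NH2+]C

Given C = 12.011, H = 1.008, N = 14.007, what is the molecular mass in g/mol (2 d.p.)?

162.26

Molecular formula: C11H16N+.
M = 11×12.011 + 16×1.008 + 1×14.007 = 162.26 g/mol.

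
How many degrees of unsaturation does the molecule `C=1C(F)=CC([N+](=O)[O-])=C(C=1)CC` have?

Molecular formula from the SMILES: C8H8FNO2.
DoU = (2C + 2 + N − H − X)/2 = (2·8 + 2 + 1 − 8 − 1)/2 = 10/2 = 5.
(Structurally: 1 ring(s) + 4 π bond(s) = 5.)

5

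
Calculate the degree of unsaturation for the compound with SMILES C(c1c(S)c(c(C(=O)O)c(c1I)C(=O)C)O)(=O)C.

Molecular formula from the SMILES: C11H9IO5S.
DoU = (2C + 2 + N − H − X)/2 = (2·11 + 2 + 0 − 9 − 1)/2 = 14/2 = 7.
(Structurally: 1 ring(s) + 6 π bond(s) = 7.)

7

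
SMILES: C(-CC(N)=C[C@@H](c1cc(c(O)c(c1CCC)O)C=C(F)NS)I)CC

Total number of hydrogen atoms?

Hydrogens are implicit in SMILES; fill each atom to its normal valence:
  5 × C: 2 H each → 10
  5 × C (aromatic): no H
  3 × C: 1 H each → 3
  2 × C: 3 H each → 6
  2 × C: no H
  2 × O: 1 H each → 2
  1 × C (aromatic): 1 H
  1 × F: no H
  1 × I: no H
  1 × N: 2 H
  1 × N: 1 H
  1 × S: 1 H
  Total hydrogens = 26.

26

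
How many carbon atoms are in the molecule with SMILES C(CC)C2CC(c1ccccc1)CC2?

The symbol for carbon appears 14 times in the SMILES. Lowercase c denotes aromatic carbon and counts toward C.

14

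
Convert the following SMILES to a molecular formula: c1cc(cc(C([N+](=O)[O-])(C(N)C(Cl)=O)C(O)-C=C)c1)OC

C13H15ClN2O5

Heavy atoms from the SMILES: 13 C, 1 Cl, 2 N, 5 O.
Implicit hydrogens by atom environment:
  4 × C (aromatic): 1 H each → 4
  3 × C: 1 H each → 3
  3 × O: no H
  2 × C: no H
  2 × C (aromatic): no H
  1 × C: 3 H
  1 × C: 2 H
  1 × Cl: no H
  1 × N: 2 H
  1 × N (charge +1): no H
  1 × O: 1 H
  1 × O (charge -1): no H
  Total hydrogens = 15.
Molecular formula: C13H15ClN2O5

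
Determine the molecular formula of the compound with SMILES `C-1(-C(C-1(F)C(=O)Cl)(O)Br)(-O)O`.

C4H3BrClFO4

Heavy atoms from the SMILES: 1 Br, 4 C, 1 Cl, 1 F, 4 O.
Implicit hydrogens by atom environment:
  4 × C: no H
  3 × O: 1 H each → 3
  1 × Br: no H
  1 × Cl: no H
  1 × F: no H
  1 × O: no H
  Total hydrogens = 3.
Molecular formula: C4H3BrClFO4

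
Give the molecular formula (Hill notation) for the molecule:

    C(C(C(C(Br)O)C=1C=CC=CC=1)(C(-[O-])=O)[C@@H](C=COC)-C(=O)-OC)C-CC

Heavy atoms from the SMILES: 1 Br, 20 C, 6 O.
Implicit hydrogens by atom environment:
  5 × C: 1 H each → 5
  5 × C (aromatic): 1 H each → 5
  4 × O: no H
  3 × C: 3 H each → 9
  3 × C: 2 H each → 6
  3 × C: no H
  1 × Br: no H
  1 × C (aromatic): no H
  1 × O: 1 H
  1 × O (charge -1): no H
  Total hydrogens = 26.
Net charge -1.
Molecular formula: C20H26BrO6-

C20H26BrO6-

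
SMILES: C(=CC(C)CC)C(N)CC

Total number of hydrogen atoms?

19

Hydrogens are implicit in SMILES; fill each atom to its normal valence:
  4 × C: 1 H each → 4
  3 × C: 3 H each → 9
  2 × C: 2 H each → 4
  1 × N: 2 H
  Total hydrogens = 19.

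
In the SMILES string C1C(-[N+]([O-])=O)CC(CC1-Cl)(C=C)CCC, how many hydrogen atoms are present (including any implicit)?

18

Hydrogens are implicit in SMILES; fill each atom to its normal valence:
  6 × C: 2 H each → 12
  3 × C: 1 H each → 3
  1 × C: 3 H
  1 × C: no H
  1 × Cl: no H
  1 × N (charge +1): no H
  1 × O: no H
  1 × O (charge -1): no H
  Total hydrogens = 18.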